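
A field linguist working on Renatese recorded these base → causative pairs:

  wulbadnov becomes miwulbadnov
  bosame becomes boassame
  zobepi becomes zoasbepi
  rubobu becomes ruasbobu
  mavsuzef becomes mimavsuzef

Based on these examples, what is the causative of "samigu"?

saasmigu

bosame and mavsuzef both have last vowel 'e' yet inflect differently (boassame, mimavsuzef), so the last vowel is not what conditions the rule; whether the stem ends in a vowel or a consonant is.
"samigu" ends in a vowel. The stems ending in a vowel (zobepi → zoasbepi, bosame → boassame, rubobu → ruasbobu) insert -as- after the first vowel.
So samigu → saasmigu.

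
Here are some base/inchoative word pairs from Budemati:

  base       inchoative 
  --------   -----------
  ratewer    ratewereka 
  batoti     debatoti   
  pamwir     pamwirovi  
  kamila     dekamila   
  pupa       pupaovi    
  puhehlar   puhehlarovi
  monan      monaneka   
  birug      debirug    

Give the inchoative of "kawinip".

pupa and kamila both end in -a yet inflect differently (pupaovi, dekamila), so the final letter is not what conditions the rule; the first letter is.
"kawinip" begins with k-. The one such stem in the data (kamila → dekamila) adds the prefix de-, so the same rule applies.
The other patterns: stems beginning with p- add -ovi; stems beginning with m- or r- add -eka.
So kawinip → dekawinip.

dekawinip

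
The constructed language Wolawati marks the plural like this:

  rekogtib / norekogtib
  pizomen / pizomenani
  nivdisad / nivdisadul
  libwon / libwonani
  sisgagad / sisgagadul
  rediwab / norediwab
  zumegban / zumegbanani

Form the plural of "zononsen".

zumegban and sisgagad both have last vowel 'a' yet inflect differently (zumegbanani, sisgagadul), so the last vowel is not what conditions the rule; the final letter is.
"zononsen" ends in -n. The stems ending in -n (pizomen → pizomenani, zumegban → zumegbanani, libwon → libwonani) add -ani.
So zononsen → zononsenani.

zononsenani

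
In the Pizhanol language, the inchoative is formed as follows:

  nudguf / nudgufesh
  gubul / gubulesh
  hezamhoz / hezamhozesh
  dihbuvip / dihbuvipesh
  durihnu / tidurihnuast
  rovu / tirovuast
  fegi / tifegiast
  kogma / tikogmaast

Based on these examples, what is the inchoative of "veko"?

tivekoast

nudguf and durihnu both have last vowel 'u' yet inflect differently (nudgufesh, tidurihnuast), so the last vowel is not what conditions the rule; whether the stem ends in a vowel or a consonant is.
"veko" ends in a vowel. The stems ending in a vowel (durihnu → tidurihnuast, rovu → tirovuast, fegi → tifegiast) add ti- … -ast around the stem.
The other pattern: stems ending in a consonant add -esh.
So veko → tivekoast.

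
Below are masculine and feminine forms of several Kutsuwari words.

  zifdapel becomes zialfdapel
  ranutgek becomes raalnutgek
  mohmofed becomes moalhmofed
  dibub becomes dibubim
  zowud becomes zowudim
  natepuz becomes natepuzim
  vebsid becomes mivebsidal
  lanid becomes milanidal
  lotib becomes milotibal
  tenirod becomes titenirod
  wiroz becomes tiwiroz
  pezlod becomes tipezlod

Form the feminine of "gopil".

mohmofed and zowud both end in -d yet inflect differently (moalhmofed, zowudim), so the final letter is not what conditions the rule; the last vowel is.
"gopil" has last vowel 'i'. The stems whose last vowel is 'i' (vebsid → mivebsidal, lanid → milanidal, lotib → milotibal) add mi- … -al around the stem.
The other patterns: stems whose last vowel is 'e' insert -al- after the first vowel; stems whose last vowel is 'u' add -im; stems whose last vowel is 'o' add the prefix ti-.
So gopil → migopilal.

migopilal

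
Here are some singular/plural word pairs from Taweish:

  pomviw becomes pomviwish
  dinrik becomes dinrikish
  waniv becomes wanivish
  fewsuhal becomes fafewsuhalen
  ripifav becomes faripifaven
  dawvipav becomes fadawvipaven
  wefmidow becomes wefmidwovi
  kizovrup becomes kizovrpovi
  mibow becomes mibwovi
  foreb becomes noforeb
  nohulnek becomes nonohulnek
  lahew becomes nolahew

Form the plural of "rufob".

rufbovi

"rufob" has last vowel 'o'. The stems whose last vowel is 'o' (wefmidow → wefmidwovi, mibow → mibwovi) delete the last vowel and add -ovi.
The other patterns: stems whose last vowel is 'i' add -ish; stems whose last vowel is 'a' add fa- … -en around the stem; stems whose last vowel is 'e' add the prefix no-.
So rufob → rufbovi.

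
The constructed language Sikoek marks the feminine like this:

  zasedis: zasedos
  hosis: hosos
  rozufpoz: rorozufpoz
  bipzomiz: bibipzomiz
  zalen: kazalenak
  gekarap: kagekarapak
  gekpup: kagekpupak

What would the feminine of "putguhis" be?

putguhos

zasedis and bipzomiz both have last vowel 'i' yet inflect differently (zasedos, bibipzomiz), so the last vowel is not what conditions the rule; the final letter is.
"putguhis" ends in -s. The stems ending in -s (zasedis → zasedos, hosis → hosos) change the last vowel to 'o'.
The other patterns: stems ending in -z repeat the first consonant+vowel as a prefix; stems ending in -n or -p add ka- … -ak around the stem.
So putguhis → putguhos.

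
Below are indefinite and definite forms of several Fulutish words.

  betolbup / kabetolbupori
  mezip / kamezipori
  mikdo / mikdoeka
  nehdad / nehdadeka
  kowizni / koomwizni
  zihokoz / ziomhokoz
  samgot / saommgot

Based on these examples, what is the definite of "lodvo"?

lodvoeka

mezip and kowizni both have last vowel 'i' yet inflect differently (kamezipori, koomwizni), so the last vowel is not what conditions the rule; the final letter is.
"lodvo" ends in -o. The one such stem in the data (mikdo → mikdoeka) adds -eka, so the same rule applies.
So lodvo → lodvoeka.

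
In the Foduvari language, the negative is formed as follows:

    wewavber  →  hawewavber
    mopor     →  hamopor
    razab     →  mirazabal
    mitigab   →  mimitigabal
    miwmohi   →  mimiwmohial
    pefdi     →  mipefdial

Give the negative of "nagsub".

minagsubal

mopor and mitigab both begin with m- yet inflect differently (hamopor, mimitigabal), so the first letter is not what conditions the rule; the final letter is.
"nagsub" ends in -b. The stems ending in -b (razab → mirazabal, mitigab → mimitigabal) add mi- … -al around the stem.
So nagsub → minagsubal.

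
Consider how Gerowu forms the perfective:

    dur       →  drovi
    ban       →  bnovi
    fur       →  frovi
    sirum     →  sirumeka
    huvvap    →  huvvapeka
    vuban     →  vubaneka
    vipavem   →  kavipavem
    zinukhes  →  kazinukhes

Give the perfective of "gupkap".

ban and vuban both end in -n yet inflect differently (bnovi, vubaneka), so the final letter is not what conditions the rule; the number of vowels is.
"gupkap" has 2 vowels. The stems with 2 vowels (sirum → sirumeka, huvvap → huvvapeka, vuban → vubaneka) add -eka.
The other patterns: stems with 1 vowel delete the last vowel and add -ovi; stems with 3 vowels add the prefix ka-.
So gupkap → gupkapeka.

gupkapeka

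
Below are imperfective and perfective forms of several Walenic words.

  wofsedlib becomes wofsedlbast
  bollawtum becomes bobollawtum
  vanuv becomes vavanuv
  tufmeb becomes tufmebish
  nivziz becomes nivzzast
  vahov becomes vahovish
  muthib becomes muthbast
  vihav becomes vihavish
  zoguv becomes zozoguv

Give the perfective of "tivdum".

wofsedlib and tufmeb both end in -b yet inflect differently (wofsedlbast, tufmebish), so the final letter is not what conditions the rule; the last vowel is.
"tivdum" has last vowel 'u'. The stems whose last vowel is 'u' (zoguv → zozoguv, bollawtum → bobollawtum, vanuv → vavanuv) repeat the first consonant+vowel as a prefix.
So tivdum → titivdum.

titivdum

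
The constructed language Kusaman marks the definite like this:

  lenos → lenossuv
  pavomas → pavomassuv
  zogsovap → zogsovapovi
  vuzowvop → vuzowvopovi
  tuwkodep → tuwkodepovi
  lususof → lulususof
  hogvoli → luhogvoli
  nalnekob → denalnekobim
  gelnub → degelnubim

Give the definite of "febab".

defebabim

pavomas and zogsovap both have last vowel 'a' yet inflect differently (pavomassuv, zogsovapovi), so the last vowel is not what conditions the rule; the final letter is.
"febab" ends in -b. The stems ending in -b (nalnekob → denalnekobim, gelnub → degelnubim) add de- … -im around the stem.
The other patterns: stems ending in -s double the final consonant and add -uv; stems ending in -p add -ovi; stems ending in -f or -i add the prefix lu-.
So febab → defebabim.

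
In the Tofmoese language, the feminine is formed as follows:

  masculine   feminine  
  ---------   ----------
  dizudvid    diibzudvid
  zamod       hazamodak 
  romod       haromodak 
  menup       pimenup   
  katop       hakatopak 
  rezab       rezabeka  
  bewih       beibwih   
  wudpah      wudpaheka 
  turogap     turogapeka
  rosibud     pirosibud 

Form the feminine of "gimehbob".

turogap and menup both end in -p yet inflect differently (turogapeka, pimenup), so the final letter is not what conditions the rule; the last vowel is.
"gimehbob" has last vowel 'o'. The stems whose last vowel is 'o' (zamod → hazamodak, romod → haromodak, katop → hakatopak) add ha- … -ak around the stem.
So gimehbob → hagimehbobak.

hagimehbobak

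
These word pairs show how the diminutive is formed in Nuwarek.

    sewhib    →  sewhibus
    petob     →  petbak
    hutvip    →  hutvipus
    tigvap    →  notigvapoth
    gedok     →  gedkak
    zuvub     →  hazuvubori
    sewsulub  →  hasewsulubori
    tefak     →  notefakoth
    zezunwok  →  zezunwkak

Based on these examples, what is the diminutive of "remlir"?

"remlir" has last vowel 'i'. The stems whose last vowel is 'i' (sewhib → sewhibus, hutvip → hutvipus) add -us.
The other patterns: stems whose last vowel is 'o' delete the last vowel and add -ak; stems whose last vowel is 'u' add ha- … -ori around the stem; stems whose last vowel is 'a' add no- … -oth around the stem.
So remlir → remlirus.

remlirus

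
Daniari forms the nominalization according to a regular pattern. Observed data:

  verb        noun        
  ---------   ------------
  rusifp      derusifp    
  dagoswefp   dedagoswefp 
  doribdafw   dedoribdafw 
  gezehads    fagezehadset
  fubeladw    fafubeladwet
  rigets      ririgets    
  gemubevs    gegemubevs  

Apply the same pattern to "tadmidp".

doribdafw and fubeladw both end in -w yet inflect differently (dedoribdafw, fafubeladwet), so the final letter is not what conditions the rule; the second-to-last letter is.
"tadmidp" has second-to-last letter 'd'. The stems whose second-to-last letter is 'd' (gezehads → fagezehadset, fubeladw → fafubeladwet) add fa- … -et around the stem.
The other patterns: stems whose second-to-last letter is 'f' add the prefix de-; stems whose second-to-last letter is 't' or 'v' repeat the first consonant+vowel as a prefix.
So tadmidp → fatadmidpet.

fatadmidpet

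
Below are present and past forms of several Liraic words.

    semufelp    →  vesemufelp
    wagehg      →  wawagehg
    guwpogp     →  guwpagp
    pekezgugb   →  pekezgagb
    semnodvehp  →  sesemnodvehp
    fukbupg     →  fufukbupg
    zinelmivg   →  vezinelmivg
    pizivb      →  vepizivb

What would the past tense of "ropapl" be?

"ropapl" has second-to-last letter 'p'. The one such stem in the data (fukbupg → fufukbupg) repeats the first consonant+vowel as a prefix (as do semnodvehp, wagehg), so the same rule applies.
The other patterns: stems whose second-to-last letter is 'l' or 'v' add the prefix ve-; stems whose second-to-last letter is 'g' change the last vowel to 'a'.
So ropapl → roropapl.

roropapl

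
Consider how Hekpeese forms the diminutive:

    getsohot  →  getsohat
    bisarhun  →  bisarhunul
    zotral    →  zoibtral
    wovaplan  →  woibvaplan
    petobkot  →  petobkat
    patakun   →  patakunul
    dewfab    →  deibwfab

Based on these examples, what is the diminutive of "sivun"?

wovaplan and bisarhun both end in -n yet inflect differently (woibvaplan, bisarhunul), so the final letter is not what conditions the rule; the last vowel is.
"sivun" has last vowel 'u'. The stems whose last vowel is 'u' (bisarhun → bisarhunul, patakun → patakunul) add -ul.
So sivun → sivunul.

sivunul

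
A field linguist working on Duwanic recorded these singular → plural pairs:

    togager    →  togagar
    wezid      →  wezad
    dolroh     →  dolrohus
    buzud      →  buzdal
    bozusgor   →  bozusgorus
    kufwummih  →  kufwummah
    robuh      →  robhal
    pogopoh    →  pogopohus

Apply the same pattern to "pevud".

pevdal

kufwummih and dolroh both end in -h yet inflect differently (kufwummah, dolrohus), so the final letter is not what conditions the rule; the last vowel is.
"pevud" has last vowel 'u'. The stems whose last vowel is 'u' (buzud → buzdal, robuh → robhal) delete the last vowel and add -al.
So pevud → pevdal.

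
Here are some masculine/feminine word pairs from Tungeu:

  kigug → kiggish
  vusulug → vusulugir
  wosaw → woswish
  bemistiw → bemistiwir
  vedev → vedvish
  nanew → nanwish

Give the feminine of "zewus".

kigug and vusulug both end in -g yet inflect differently (kiggish, vusulugir), so the final letter is not what conditions the rule; the number of vowels is.
"zewus" has 2 vowels. The stems with 2 vowels (wosaw → woswish, vedev → vedvish, nanew → nanwish) delete the last vowel and add -ish.
So zewus → zewsish.

zewsish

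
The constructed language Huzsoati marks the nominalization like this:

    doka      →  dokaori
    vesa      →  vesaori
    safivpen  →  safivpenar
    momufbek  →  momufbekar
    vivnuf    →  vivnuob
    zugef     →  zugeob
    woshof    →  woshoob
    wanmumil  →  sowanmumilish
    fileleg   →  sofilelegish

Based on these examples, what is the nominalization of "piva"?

"piva" ends in -a. The stems ending in -a (doka → dokaori, vesa → vesaori) add -ori.
The other patterns: stems ending in -k or -n add -ar; stems ending in -f drop the final letter and add -ob; stems ending in -g or -l add so- … -ish around the stem.
So piva → pivaori.

pivaori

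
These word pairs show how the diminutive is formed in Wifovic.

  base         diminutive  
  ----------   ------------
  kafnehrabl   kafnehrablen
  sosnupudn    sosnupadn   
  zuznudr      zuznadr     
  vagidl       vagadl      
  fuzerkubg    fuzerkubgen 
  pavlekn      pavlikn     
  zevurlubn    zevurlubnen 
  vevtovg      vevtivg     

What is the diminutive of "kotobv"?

kotobven

kafnehrabl and vagidl both end in -l yet inflect differently (kafnehrablen, vagadl), so the final letter is not what conditions the rule; the second-to-last letter is.
"kotobv" has second-to-last letter 'b'. The stems whose second-to-last letter is 'b' (fuzerkubg → fuzerkubgen, zevurlubn → zevurlubnen, kafnehrabl → kafnehrablen) add -en.
The other patterns: stems whose second-to-last letter is 'd' change the last vowel to 'a'; stems whose second-to-last letter is 'k' or 'v' change the last vowel to 'i'.
So kotobv → kotobven.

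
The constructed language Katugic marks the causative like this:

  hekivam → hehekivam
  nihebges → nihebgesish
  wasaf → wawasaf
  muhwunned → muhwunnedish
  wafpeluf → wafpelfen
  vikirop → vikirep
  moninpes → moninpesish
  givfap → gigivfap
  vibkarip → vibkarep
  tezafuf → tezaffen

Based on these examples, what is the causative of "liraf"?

liliraf

wasaf and tezafuf both end in -f yet inflect differently (wawasaf, tezaffen), so the final letter is not what conditions the rule; the last vowel is.
"liraf" has last vowel 'a'. The stems whose last vowel is 'a' (wasaf → wawasaf, givfap → gigivfap, hekivam → hehekivam) repeat the first consonant+vowel as a prefix.
The other patterns: stems whose last vowel is 'e' add -ish; stems whose last vowel is 'u' delete the last vowel and add -en; stems whose last vowel is 'i' or 'o' change the last vowel to 'e'.
So liraf → liliraf.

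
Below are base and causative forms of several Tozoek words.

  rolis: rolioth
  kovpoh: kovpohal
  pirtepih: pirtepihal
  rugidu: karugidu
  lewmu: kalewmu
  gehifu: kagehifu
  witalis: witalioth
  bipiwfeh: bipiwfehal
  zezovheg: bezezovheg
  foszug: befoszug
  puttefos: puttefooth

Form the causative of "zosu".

zezovheg and bipiwfeh both have last vowel 'e' yet inflect differently (bezezovheg, bipiwfehal), so the last vowel is not what conditions the rule; the final letter is.
"zosu" ends in -u. The stems ending in -u (lewmu → kalewmu, gehifu → kagehifu, rugidu → karugidu) add the prefix ka-.
The other patterns: stems ending in -s drop the final letter and add -oth; stems ending in -g add the prefix be-; stems ending in -h add -al.
So zosu → kazosu.

kazosu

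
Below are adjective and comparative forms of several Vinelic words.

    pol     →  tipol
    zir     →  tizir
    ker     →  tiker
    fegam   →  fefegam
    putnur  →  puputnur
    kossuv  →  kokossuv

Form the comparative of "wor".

"wor" has 1 vowel. The stems with 1 vowel (ker → tiker, pol → tipol, zir → tizir) add the prefix ti-.
So wor → tiwor.

tiwor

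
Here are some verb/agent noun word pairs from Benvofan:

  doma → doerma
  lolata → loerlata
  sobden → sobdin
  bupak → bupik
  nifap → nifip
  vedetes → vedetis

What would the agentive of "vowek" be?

vowik

doma and bupak both have last vowel 'a' yet inflect differently (doerma, bupik), so the last vowel is not what conditions the rule; whether the stem ends in a vowel or a consonant is.
"vowek" ends in a consonant. The stems ending in a consonant (sobden → sobdin, bupak → bupik, nifap → nifip) change the last vowel to 'i'.
The other pattern: stems ending in a vowel insert -er- after the first vowel.
So vowek → vowik.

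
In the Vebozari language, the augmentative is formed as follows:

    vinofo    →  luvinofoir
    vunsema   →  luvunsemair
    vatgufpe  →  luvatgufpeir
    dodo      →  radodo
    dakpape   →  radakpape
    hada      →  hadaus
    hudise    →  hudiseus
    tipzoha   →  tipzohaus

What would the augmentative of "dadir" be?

radadir

vinofo and dodo both end in -o yet inflect differently (luvinofoir, radodo), so the final letter is not what conditions the rule; the first letter is.
"dadir" begins with d-. The stems beginning with d- (dodo → radodo, dakpape → radakpape) add the prefix ra-.
So dadir → radadir.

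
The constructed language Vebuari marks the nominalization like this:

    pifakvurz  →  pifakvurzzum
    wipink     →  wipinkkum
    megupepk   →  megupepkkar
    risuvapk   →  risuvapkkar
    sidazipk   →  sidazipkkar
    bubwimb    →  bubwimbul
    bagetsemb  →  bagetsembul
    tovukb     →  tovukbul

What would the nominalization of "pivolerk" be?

"pivolerk" has second-to-last letter 'r'. The one such stem in the data (pifakvurz → pifakvurzzum) doubles the final consonant and adds -um (as does wipink), so the same rule applies.
The other patterns: stems whose second-to-last letter is 'k' or 'm' add -ul; stems whose second-to-last letter is 'p' double the final consonant and add -ar.
So pivolerk → pivolerkkum.

pivolerkkum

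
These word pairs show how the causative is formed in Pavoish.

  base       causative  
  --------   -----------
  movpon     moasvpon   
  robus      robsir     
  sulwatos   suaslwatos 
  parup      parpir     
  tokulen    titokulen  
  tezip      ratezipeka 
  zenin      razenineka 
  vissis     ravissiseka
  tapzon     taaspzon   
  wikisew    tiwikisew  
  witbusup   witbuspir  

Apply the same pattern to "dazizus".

zenin and tokulen both end in -n yet inflect differently (razenineka, titokulen), so the final letter is not what conditions the rule; the last vowel is.
"dazizus" has last vowel 'u'. The stems whose last vowel is 'u' (robus → robsir, parup → parpir, witbusup → witbuspir) delete the last vowel and add -ir.
So dazizus → dazizsir.

dazizsir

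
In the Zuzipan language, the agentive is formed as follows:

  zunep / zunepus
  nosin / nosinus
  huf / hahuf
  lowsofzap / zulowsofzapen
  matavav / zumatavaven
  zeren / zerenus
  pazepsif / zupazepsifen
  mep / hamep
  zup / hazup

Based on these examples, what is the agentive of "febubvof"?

mep and zunep both end in -p yet inflect differently (hamep, zunepus), so the final letter is not what conditions the rule; the number of vowels is.
"febubvof" has 3 vowels. The stems with 3 vowels (pazepsif → zupazepsifen, lowsofzap → zulowsofzapen, matavav → zumatavaven) add zu- … -en around the stem.
So febubvof → zufebubvofen.

zufebubvofen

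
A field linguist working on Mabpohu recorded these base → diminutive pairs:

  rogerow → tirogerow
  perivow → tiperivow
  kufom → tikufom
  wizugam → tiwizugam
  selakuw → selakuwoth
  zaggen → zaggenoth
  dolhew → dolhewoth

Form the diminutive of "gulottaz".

"gulottaz" has last vowel 'a'. The one such stem in the data (wizugam → tiwizugam) adds the prefix ti-, so the same rule applies.
So gulottaz → tigulottaz.

tigulottaz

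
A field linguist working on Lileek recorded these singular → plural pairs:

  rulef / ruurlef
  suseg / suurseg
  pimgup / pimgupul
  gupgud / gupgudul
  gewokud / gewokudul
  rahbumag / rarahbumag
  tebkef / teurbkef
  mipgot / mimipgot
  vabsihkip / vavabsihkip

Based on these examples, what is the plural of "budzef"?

pimgup and vabsihkip both end in -p yet inflect differently (pimgupul, vavabsihkip), so the final letter is not what conditions the rule; the last vowel is.
"budzef" has last vowel 'e'. The stems whose last vowel is 'e' (tebkef → teurbkef, rulef → ruurlef, suseg → suurseg) insert -ur- after the first vowel.
The other patterns: stems whose last vowel is 'u' add -ul; stems whose last vowel is 'a', 'i' or 'o' repeat the first consonant+vowel as a prefix.
So budzef → buurdzef.

buurdzef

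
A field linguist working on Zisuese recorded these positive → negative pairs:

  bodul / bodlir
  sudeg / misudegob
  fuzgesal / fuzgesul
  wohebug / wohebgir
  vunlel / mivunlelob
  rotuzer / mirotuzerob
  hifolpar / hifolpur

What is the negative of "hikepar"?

"hikepar" has last vowel 'a'. The stems whose last vowel is 'a' (hifolpar → hifolpur, fuzgesal → fuzgesul) change the last vowel to 'u'.
So hikepar → hikepur.

hikepur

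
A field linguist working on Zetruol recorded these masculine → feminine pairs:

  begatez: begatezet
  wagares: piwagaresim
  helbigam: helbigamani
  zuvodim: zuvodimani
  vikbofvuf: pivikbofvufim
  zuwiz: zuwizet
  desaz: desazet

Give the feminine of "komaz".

desaz and helbigam both have last vowel 'a' yet inflect differently (desazet, helbigamani), so the last vowel is not what conditions the rule; the final letter is.
"komaz" ends in -z. The stems ending in -z (desaz → desazet, zuwiz → zuwizet, begatez → begatezet) add -et.
So komaz → komazet.

komazet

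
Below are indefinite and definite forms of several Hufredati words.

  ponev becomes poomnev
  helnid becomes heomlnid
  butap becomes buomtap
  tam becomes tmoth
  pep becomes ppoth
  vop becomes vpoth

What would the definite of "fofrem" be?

foomfrem

"fofrem" has 2 vowels. The stems with 2 vowels (ponev → poomnev, helnid → heomlnid, butap → buomtap) insert -om- after the first vowel.
The other pattern: stems with 1 vowel delete the last vowel and add -oth.
So fofrem → foomfrem.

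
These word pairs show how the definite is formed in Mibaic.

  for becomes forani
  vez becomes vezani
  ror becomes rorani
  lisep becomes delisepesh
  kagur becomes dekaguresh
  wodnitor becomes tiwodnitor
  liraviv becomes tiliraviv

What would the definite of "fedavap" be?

tifedavap

for and kagur both end in -r yet inflect differently (forani, dekaguresh), so the final letter is not what conditions the rule; the number of vowels is.
"fedavap" has 3 vowels. The stems with 3 vowels (wodnitor → tiwodnitor, liraviv → tiliraviv) add the prefix ti-.
So fedavap → tifedavap.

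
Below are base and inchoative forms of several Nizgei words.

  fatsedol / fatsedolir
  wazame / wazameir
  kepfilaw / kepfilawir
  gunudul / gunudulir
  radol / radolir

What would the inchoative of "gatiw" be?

Every pair shown (fatsedol → fatsedolir, wazame → wazameir, kepfilaw → kepfilawir, …) follows the same rule: add -ir.
So gatiw → gatiwir.

gatiwir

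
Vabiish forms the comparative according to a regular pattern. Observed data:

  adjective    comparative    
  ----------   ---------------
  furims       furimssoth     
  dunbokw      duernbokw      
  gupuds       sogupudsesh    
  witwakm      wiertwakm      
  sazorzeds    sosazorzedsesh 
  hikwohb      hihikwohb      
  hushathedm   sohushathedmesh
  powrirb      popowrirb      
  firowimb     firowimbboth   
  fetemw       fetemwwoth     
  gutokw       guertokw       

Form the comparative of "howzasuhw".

hohowzasuhw

furims and gupuds both end in -s yet inflect differently (furimssoth, sogupudsesh), so the final letter is not what conditions the rule; the second-to-last letter is.
"howzasuhw" has second-to-last letter 'h'. The one such stem in the data (hikwohb → hihikwohb) repeats the first consonant+vowel as a prefix (as does powrirb), so the same rule applies.
So howzasuhw → hohowzasuhw.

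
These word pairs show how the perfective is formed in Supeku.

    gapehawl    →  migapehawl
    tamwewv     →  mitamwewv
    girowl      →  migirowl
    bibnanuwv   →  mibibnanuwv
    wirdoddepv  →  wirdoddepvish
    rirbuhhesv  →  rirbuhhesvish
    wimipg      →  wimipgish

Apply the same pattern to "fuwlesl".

tamwewv and wirdoddepv both end in -v yet inflect differently (mitamwewv, wirdoddepvish), so the final letter is not what conditions the rule; the second-to-last letter is.
"fuwlesl" has second-to-last letter 's'. The one such stem in the data (rirbuhhesv → rirbuhhesvish) adds -ish, so the same rule applies.
So fuwlesl → fuwleslish.

fuwleslish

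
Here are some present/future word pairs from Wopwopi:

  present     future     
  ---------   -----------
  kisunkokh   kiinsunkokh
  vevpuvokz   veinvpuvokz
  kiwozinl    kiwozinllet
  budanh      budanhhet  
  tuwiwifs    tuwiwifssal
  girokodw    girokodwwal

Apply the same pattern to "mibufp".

kisunkokh and budanh both end in -h yet inflect differently (kiinsunkokh, budanhhet), so the final letter is not what conditions the rule; the second-to-last letter is.
"mibufp" has second-to-last letter 'f'. The one such stem in the data (tuwiwifs → tuwiwifssal) doubles the final consonant and adds -al (as does girokodw), so the same rule applies.
So mibufp → mibufppal.

mibufppal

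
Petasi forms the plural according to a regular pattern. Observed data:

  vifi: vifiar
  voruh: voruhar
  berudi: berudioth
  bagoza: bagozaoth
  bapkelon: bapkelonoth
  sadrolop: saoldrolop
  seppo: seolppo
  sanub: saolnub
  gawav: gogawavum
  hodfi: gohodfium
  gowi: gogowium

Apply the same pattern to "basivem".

basivemoth

vifi and berudi both end in -i yet inflect differently (vifiar, berudioth), so the final letter is not what conditions the rule; the first letter is.
"basivem" begins with b-. The stems beginning with b- (berudi → berudioth, bagoza → bagozaoth, bapkelon → bapkelonoth) add -oth.
The other patterns: stems beginning with v- add -ar; stems beginning with s- insert -ol- after the first vowel; stems beginning with g- or h- add go- … -um around the stem.
So basivem → basivemoth.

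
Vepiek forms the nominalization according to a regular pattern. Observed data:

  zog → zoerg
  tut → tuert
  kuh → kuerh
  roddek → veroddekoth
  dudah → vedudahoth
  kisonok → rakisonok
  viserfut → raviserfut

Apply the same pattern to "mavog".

vemavogoth

"mavog" has 2 vowels. The stems with 2 vowels (roddek → veroddekoth, dudah → vedudahoth) add ve- … -oth around the stem.
The other patterns: stems with 1 vowel insert -er- after the first vowel; stems with 3 vowels add the prefix ra-.
So mavog → vemavogoth.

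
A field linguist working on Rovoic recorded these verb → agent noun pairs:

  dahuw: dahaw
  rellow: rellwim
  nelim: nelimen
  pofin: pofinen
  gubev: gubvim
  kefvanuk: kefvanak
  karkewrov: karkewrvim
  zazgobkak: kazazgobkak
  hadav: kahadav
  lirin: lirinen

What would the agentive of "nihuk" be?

nihak

"nihuk" has last vowel 'u'. The stems whose last vowel is 'u' (dahuw → dahaw, kefvanuk → kefvanak) change the last vowel to 'a'.
The other patterns: stems whose last vowel is 'i' add -en; stems whose last vowel is 'a' add the prefix ka-; stems whose last vowel is 'e' or 'o' delete the last vowel and add -im.
So nihuk → nihak.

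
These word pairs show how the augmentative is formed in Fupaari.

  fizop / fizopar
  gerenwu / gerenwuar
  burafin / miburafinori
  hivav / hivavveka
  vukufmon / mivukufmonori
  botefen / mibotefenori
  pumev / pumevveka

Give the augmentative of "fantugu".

pumev and botefen both have last vowel 'e' yet inflect differently (pumevveka, mibotefenori), so the last vowel is not what conditions the rule; the final letter is.
"fantugu" ends in -u. The one such stem in the data (gerenwu → gerenwuar) adds -ar, so the same rule applies.
The other patterns: stems ending in -v double the final consonant and add -eka; stems ending in -n add mi- … -ori around the stem.
So fantugu → fantuguar.

fantuguar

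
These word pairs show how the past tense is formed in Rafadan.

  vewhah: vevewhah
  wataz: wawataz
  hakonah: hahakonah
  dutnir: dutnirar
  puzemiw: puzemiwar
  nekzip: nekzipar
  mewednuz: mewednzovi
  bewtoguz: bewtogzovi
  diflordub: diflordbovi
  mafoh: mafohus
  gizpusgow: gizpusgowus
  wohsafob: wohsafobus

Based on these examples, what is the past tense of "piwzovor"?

piwzovorus

wataz and mewednuz both end in -z yet inflect differently (wawataz, mewednzovi), so the final letter is not what conditions the rule; the last vowel is.
"piwzovor" has last vowel 'o'. The stems whose last vowel is 'o' (mafoh → mafohus, gizpusgow → gizpusgowus, wohsafob → wohsafobus) add -us.
The other patterns: stems whose last vowel is 'a' repeat the first consonant+vowel as a prefix; stems whose last vowel is 'i' add -ar; stems whose last vowel is 'u' delete the last vowel and add -ovi.
So piwzovor → piwzovorus.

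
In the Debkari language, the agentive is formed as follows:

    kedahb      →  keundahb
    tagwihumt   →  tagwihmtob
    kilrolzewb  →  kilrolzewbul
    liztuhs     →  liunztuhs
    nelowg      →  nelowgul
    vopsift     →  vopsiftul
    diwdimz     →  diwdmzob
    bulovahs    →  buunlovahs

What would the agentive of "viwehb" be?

viunwehb

"viwehb" has second-to-last letter 'h'. The stems whose second-to-last letter is 'h' (bulovahs → buunlovahs, liztuhs → liunztuhs, kedahb → keundahb) insert -un- after the first vowel.
So viwehb → viunwehb.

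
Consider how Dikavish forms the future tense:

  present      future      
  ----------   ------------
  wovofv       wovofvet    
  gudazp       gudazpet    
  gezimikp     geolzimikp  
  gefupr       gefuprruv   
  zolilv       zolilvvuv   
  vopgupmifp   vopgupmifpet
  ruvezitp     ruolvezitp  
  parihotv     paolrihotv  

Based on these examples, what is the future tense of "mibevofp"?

mibevofpet

"mibevofp" has second-to-last letter 'f'. The stems whose second-to-last letter is 'f' (wovofv → wovofvet, vopgupmifp → vopgupmifpet) add -et.
The other patterns: stems whose second-to-last letter is 'l' or 'p' double the final consonant and add -uv; stems whose second-to-last letter is 'k' or 't' insert -ol- after the first vowel.
So mibevofp → mibevofpet.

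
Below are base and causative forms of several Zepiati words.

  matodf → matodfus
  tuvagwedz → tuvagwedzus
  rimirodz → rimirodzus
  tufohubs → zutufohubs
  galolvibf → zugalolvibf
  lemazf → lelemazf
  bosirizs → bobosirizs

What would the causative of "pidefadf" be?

pidefadfus

matodf and galolvibf both end in -f yet inflect differently (matodfus, zugalolvibf), so the final letter is not what conditions the rule; the second-to-last letter is.
"pidefadf" has second-to-last letter 'd'. The stems whose second-to-last letter is 'd' (matodf → matodfus, tuvagwedz → tuvagwedzus, rimirodz → rimirodzus) add -us.
The other patterns: stems whose second-to-last letter is 'b' add the prefix zu-; stems whose second-to-last letter is 'z' repeat the first consonant+vowel as a prefix.
So pidefadf → pidefadfus.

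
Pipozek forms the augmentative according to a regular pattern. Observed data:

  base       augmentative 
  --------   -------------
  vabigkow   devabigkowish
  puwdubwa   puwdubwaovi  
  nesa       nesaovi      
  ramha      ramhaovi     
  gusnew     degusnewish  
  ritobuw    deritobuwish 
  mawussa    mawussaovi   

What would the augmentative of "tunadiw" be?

ramha and ritobuw both begin with r- yet inflect differently (ramhaovi, deritobuwish), so the first letter is not what conditions the rule; the final letter is.
"tunadiw" ends in -w. The stems ending in -w (ritobuw → deritobuwish, vabigkow → devabigkowish, gusnew → degusnewish) add de- … -ish around the stem.
So tunadiw → detunadiwish.

detunadiwish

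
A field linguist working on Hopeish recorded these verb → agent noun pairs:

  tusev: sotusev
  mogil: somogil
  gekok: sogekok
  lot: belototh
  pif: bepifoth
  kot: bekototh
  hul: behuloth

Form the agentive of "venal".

sovenal

mogil and hul both end in -l yet inflect differently (somogil, behuloth), so the final letter is not what conditions the rule; the number of vowels is.
"venal" has 2 vowels. The stems with 2 vowels (tusev → sotusev, mogil → somogil, gekok → sogekok) add the prefix so-.
So venal → sovenal.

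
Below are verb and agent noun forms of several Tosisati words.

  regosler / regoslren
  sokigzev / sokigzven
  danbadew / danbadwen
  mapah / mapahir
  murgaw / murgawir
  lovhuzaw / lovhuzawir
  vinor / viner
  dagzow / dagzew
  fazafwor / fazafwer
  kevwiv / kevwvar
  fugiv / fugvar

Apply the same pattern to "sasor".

danbadew and murgaw both end in -w yet inflect differently (danbadwen, murgawir), so the final letter is not what conditions the rule; the last vowel is.
"sasor" has last vowel 'o'. The stems whose last vowel is 'o' (vinor → viner, dagzow → dagzew, fazafwor → fazafwer) change the last vowel to 'e'.
So sasor → saser.

saser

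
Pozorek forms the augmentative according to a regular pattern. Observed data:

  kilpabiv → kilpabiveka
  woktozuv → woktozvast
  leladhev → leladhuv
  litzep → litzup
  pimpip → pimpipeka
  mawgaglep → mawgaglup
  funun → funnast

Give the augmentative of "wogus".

wogsast

woktozuv and leladhev both end in -v yet inflect differently (woktozvast, leladhuv), so the final letter is not what conditions the rule; the last vowel is.
"wogus" has last vowel 'u'. The stems whose last vowel is 'u' (funun → funnast, woktozuv → woktozvast) delete the last vowel and add -ast.
So wogus → wogsast.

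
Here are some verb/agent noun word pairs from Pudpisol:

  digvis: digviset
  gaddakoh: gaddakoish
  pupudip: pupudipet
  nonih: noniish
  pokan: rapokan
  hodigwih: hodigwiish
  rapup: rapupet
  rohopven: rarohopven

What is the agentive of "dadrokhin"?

radadrokhin

nonih and pupudip both have last vowel 'i' yet inflect differently (noniish, pupudipet), so the last vowel is not what conditions the rule; the final letter is.
"dadrokhin" ends in -n. The stems ending in -n (pokan → rapokan, rohopven → rarohopven) add the prefix ra-.
So dadrokhin → radadrokhin.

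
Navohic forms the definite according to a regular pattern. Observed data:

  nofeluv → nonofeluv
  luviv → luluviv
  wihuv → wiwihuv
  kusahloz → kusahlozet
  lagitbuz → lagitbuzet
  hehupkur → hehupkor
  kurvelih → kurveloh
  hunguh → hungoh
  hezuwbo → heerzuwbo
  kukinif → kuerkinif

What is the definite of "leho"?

leerho

"leho" ends in -o. The one such stem in the data (hezuwbo → heerzuwbo) inserts -er- after the first vowel (as does kukinif), so the same rule applies.
The other patterns: stems ending in -v repeat the first consonant+vowel as a prefix; stems ending in -z add -et; stems ending in -h or -r change the last vowel to 'o'.
So leho → leerho.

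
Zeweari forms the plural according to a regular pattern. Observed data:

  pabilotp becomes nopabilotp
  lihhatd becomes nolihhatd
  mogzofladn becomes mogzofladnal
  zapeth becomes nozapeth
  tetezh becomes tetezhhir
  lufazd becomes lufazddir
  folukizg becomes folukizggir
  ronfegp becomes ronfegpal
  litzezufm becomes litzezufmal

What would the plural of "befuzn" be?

befuznnir

"befuzn" has second-to-last letter 'z'. The stems whose second-to-last letter is 'z' (folukizg → folukizggir, tetezh → tetezhhir, lufazd → lufazddir) double the final consonant and add -ir.
So befuzn → befuznnir.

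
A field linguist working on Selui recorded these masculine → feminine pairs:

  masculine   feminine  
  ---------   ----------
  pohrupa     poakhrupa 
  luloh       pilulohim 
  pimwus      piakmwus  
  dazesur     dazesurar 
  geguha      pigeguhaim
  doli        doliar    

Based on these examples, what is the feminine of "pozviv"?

poakzviv

pohrupa and geguha both end in -a yet inflect differently (poakhrupa, pigeguhaim), so the final letter is not what conditions the rule; the first letter is.
"pozviv" begins with p-. The stems beginning with p- (pohrupa → poakhrupa, pimwus → piakmwus) insert -ak- after the first vowel.
The other patterns: stems beginning with d- add -ar; stems beginning with g- or l- add pi- … -im around the stem.
So pozviv → poakzviv.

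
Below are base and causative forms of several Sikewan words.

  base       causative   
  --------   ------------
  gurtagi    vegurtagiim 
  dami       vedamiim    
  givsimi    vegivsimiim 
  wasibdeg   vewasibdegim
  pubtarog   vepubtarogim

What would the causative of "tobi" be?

Every pair shown (gurtagi → vegurtagiim, dami → vedamiim, givsimi → vegivsimiim, …) follows the same rule: add ve- … -im around the stem.
So tobi → vetobiim.

vetobiim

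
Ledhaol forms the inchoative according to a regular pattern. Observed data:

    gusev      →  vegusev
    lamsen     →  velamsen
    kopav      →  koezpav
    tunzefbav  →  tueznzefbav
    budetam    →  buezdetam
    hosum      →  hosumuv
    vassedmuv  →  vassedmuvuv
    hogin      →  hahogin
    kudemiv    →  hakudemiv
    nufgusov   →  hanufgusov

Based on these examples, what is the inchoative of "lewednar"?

gusev and kopav both end in -v yet inflect differently (vegusev, koezpav), so the final letter is not what conditions the rule; the last vowel is.
"lewednar" has last vowel 'a'. The stems whose last vowel is 'a' (kopav → koezpav, tunzefbav → tueznzefbav, budetam → buezdetam) insert -ez- after the first vowel.
So lewednar → leezwednar.

leezwednar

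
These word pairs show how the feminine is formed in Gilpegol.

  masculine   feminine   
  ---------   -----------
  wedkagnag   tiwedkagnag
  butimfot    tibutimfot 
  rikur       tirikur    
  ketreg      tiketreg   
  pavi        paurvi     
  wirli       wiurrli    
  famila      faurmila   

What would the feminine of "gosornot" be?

tigosornot

wedkagnag and famila both have last vowel 'a' yet inflect differently (tiwedkagnag, faurmila), so the last vowel is not what conditions the rule; whether the stem ends in a vowel or a consonant is.
"gosornot" ends in a consonant. The stems ending in a consonant (wedkagnag → tiwedkagnag, butimfot → tibutimfot, rikur → tirikur) add the prefix ti-.
The other pattern: stems ending in a vowel insert -ur- after the first vowel.
So gosornot → tigosornot.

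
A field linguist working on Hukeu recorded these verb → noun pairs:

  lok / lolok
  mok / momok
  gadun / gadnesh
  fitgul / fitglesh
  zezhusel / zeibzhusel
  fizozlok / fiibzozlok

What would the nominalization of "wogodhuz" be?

woibgodhuz

fitgul and zezhusel both end in -l yet inflect differently (fitglesh, zeibzhusel), so the final letter is not what conditions the rule; the number of vowels is.
"wogodhuz" has 3 vowels. The stems with 3 vowels (zezhusel → zeibzhusel, fizozlok → fiibzozlok) insert -ib- after the first vowel.
The other patterns: stems with 1 vowel repeat the first consonant+vowel as a prefix; stems with 2 vowels delete the last vowel and add -esh.
So wogodhuz → woibgodhuz.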